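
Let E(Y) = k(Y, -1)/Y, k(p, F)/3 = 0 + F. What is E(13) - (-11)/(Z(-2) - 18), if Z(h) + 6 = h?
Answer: -17/26 ≈ -0.65385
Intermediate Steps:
Z(h) = -6 + h
k(p, F) = 3*F (k(p, F) = 3*(0 + F) = 3*F)
E(Y) = -3/Y (E(Y) = (3*(-1))/Y = -3/Y)
E(13) - (-11)/(Z(-2) - 18) = -3/13 - (-11)/((-6 - 2) - 18) = -3*1/13 - (-11)/(-8 - 18) = -3/13 - (-11)/(-26) = -3/13 - (-1)*(-11)/26 = -3/13 - 1*11/26 = -3/13 - 11/26 = -17/26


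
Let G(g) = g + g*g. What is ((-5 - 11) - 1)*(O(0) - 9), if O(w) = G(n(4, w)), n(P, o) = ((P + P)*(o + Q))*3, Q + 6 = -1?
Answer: -476799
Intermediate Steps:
Q = -7 (Q = -6 - 1 = -7)
n(P, o) = 6*P*(-7 + o) (n(P, o) = ((P + P)*(o - 7))*3 = ((2*P)*(-7 + o))*3 = (2*P*(-7 + o))*3 = 6*P*(-7 + o))
G(g) = g + g²
O(w) = (-168 + 24*w)*(-167 + 24*w) (O(w) = (6*4*(-7 + w))*(1 + 6*4*(-7 + w)) = (-168 + 24*w)*(1 + (-168 + 24*w)) = (-168 + 24*w)*(-167 + 24*w))
((-5 - 11) - 1)*(O(0) - 9) = ((-5 - 11) - 1)*(24*(-167 + 24*0)*(-7 + 0) - 9) = (-16 - 1)*(24*(-167 + 0)*(-7) - 9) = -17*(24*(-167)*(-7) - 9) = -17*(28056 - 9) = -17*28047 = -476799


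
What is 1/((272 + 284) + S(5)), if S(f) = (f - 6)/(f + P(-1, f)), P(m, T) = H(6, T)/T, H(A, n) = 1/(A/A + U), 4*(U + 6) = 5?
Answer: 371/206201 ≈ 0.0017992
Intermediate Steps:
U = -19/4 (U = -6 + (1/4)*5 = -6 + 5/4 = -19/4 ≈ -4.7500)
H(A, n) = -4/15 (H(A, n) = 1/(A/A - 19/4) = 1/(1 - 19/4) = 1/(-15/4) = -4/15)
P(m, T) = -4/(15*T)
S(f) = (-6 + f)/(f - 4/(15*f)) (S(f) = (f - 6)/(f - 4/(15*f)) = (-6 + f)/(f - 4/(15*f)))
1/((272 + 284) + S(5)) = 1/((272 + 284) + 15*5*(-6 + 5)/(-4 + 15*5**2)) = 1/(556 + 15*5*(-1)/(-4 + 15*25)) = 1/(556 + 15*5*(-1)/(-4 + 375)) = 1/(556 + 15*5*(-1)/371) = 1/(556 + 15*5*(1/371)*(-1)) = 1/(556 - 75/371) = 1/(206201/371) = 371/206201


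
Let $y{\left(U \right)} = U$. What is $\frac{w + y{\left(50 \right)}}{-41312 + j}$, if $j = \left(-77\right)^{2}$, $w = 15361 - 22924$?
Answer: $\frac{7513}{35383} \approx 0.21233$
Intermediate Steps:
$w = -7563$ ($w = 15361 - 22924 = -7563$)
$j = 5929$
$\frac{w + y{\left(50 \right)}}{-41312 + j} = \frac{-7563 + 50}{-41312 + 5929} = - \frac{7513}{-35383} = \left(-7513\right) \left(- \frac{1}{35383}\right) = \frac{7513}{35383}$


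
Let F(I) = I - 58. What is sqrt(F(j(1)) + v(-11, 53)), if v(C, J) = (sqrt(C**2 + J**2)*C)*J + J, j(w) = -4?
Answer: sqrt(-9 - 583*sqrt(2930)) ≈ 177.67*I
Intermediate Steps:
v(C, J) = J + C*J*sqrt(C**2 + J**2) (v(C, J) = (C*sqrt(C**2 + J**2))*J + J = C*J*sqrt(C**2 + J**2) + J = J + C*J*sqrt(C**2 + J**2))
F(I) = -58 + I
sqrt(F(j(1)) + v(-11, 53)) = sqrt((-58 - 4) + 53*(1 - 11*sqrt((-11)**2 + 53**2))) = sqrt(-62 + 53*(1 - 11*sqrt(121 + 2809))) = sqrt(-62 + 53*(1 - 11*sqrt(2930))) = sqrt(-62 + (53 - 583*sqrt(2930))) = sqrt(-9 - 583*sqrt(2930))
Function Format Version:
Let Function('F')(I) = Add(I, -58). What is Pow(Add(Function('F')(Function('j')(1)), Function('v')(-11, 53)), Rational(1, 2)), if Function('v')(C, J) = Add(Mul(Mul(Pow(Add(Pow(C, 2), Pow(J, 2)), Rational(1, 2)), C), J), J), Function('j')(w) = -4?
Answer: Pow(Add(-9, Mul(-583, Pow(2930, Rational(1, 2)))), Rational(1, 2)) ≈ Mul(177.67, I)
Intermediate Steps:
Function('v')(C, J) = Add(J, Mul(C, J, Pow(Add(Pow(C, 2), Pow(J, 2)), Rational(1, 2)))) (Function('v')(C, J) = Add(Mul(Mul(C, Pow(Add(Pow(C, 2), Pow(J, 2)), Rational(1, 2))), J), J) = Add(Mul(C, J, Pow(Add(Pow(C, 2), Pow(J, 2)), Rational(1, 2))), J) = Add(J, Mul(C, J, Pow(Add(Pow(C, 2), Pow(J, 2)), Rational(1, 2)))))
Function('F')(I) = Add(-58, I)
Pow(Add(Function('F')(Function('j')(1)), Function('v')(-11, 53)), Rational(1, 2)) = Pow(Add(Add(-58, -4), Mul(53, Add(1, Mul(-11, Pow(Add(Pow(-11, 2), Pow(53, 2)), Rational(1, 2)))))), Rational(1, 2)) = Pow(Add(-62, Mul(53, Add(1, Mul(-11, Pow(Add(121, 2809), Rational(1, 2)))))), Rational(1, 2)) = Pow(Add(-62, Mul(53, Add(1, Mul(-11, Pow(2930, Rational(1, 2)))))), Rational(1, 2)) = Pow(Add(-62, Add(53, Mul(-583, Pow(2930, Rational(1, 2))))), Rational(1, 2)) = Pow(Add(-9, Mul(-583, Pow(2930, Rational(1, 2)))), Rational(1, 2))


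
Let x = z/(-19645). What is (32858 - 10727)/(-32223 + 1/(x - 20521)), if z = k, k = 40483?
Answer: -8922677610168/12991525058389 ≈ -0.68681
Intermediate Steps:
z = 40483
x = -40483/19645 (x = 40483/(-19645) = 40483*(-1/19645) = -40483/19645 ≈ -2.0607)
(32858 - 10727)/(-32223 + 1/(x - 20521)) = (32858 - 10727)/(-32223 + 1/(-40483/19645 - 20521)) = 22131/(-32223 + 1/(-403175528/19645)) = 22131/(-32223 - 19645/403175528) = 22131/(-12991525058389/403175528) = 22131*(-403175528/12991525058389) = -8922677610168/12991525058389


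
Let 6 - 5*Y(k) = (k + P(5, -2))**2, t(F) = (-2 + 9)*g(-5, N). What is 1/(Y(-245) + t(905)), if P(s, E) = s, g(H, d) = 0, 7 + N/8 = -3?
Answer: -5/57594 ≈ -8.6815e-5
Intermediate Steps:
N = -80 (N = -56 + 8*(-3) = -56 - 24 = -80)
t(F) = 0 (t(F) = (-2 + 9)*0 = 7*0 = 0)
Y(k) = 6/5 - (5 + k)**2/5 (Y(k) = 6/5 - (k + 5)**2/5 = 6/5 - (5 + k)**2/5)
1/(Y(-245) + t(905)) = 1/((6/5 - (5 - 245)**2/5) + 0) = 1/((6/5 - 1/5*(-240)**2) + 0) = 1/((6/5 - 1/5*57600) + 0) = 1/((6/5 - 11520) + 0) = 1/(-57594/5 + 0) = 1/(-57594/5) = -5/57594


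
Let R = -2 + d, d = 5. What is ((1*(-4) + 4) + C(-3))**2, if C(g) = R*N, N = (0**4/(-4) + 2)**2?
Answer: 144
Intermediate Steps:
R = 3 (R = -2 + 5 = 3)
N = 4 (N = (0*(-1/4) + 2)**2 = (0 + 2)**2 = 2**2 = 4)
C(g) = 12 (C(g) = 3*4 = 12)
((1*(-4) + 4) + C(-3))**2 = ((1*(-4) + 4) + 12)**2 = ((-4 + 4) + 12)**2 = (0 + 12)**2 = 12**2 = 144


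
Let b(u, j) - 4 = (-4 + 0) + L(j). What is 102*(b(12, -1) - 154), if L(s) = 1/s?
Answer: -15810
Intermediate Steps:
b(u, j) = 1/j (b(u, j) = 4 + ((-4 + 0) + 1/j) = 4 + (-4 + 1/j) = 1/j)
102*(b(12, -1) - 154) = 102*(1/(-1) - 154) = 102*(-1 - 154) = 102*(-155) = -15810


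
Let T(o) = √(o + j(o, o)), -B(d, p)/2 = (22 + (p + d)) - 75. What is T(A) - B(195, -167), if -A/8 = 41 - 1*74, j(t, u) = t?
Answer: -50 + 4*√33 ≈ -27.022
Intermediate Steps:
B(d, p) = 106 - 2*d - 2*p (B(d, p) = -2*((22 + (p + d)) - 75) = -2*((22 + (d + p)) - 75) = -2*((22 + d + p) - 75) = -2*(-53 + d + p) = 106 - 2*d - 2*p)
A = 264 (A = -8*(41 - 1*74) = -8*(41 - 74) = -8*(-33) = 264)
T(o) = √2*√o (T(o) = √(o + o) = √(2*o) = √2*√o)
T(A) - B(195, -167) = √2*√264 - (106 - 2*195 - 2*(-167)) = √2*(2*√66) - (106 - 390 + 334) = 4*√33 - 1*50 = 4*√33 - 50 = -50 + 4*√33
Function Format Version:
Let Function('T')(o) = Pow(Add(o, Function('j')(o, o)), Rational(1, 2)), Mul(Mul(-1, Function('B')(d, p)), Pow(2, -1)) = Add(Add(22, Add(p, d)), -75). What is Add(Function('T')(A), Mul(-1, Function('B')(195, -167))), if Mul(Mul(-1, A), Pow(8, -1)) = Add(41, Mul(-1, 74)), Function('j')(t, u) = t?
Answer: Add(-50, Mul(4, Pow(33, Rational(1, 2)))) ≈ -27.022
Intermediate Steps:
Function('B')(d, p) = Add(106, Mul(-2, d), Mul(-2, p)) (Function('B')(d, p) = Mul(-2, Add(Add(22, Add(p, d)), -75)) = Mul(-2, Add(Add(22, Add(d, p)), -75)) = Mul(-2, Add(Add(22, d, p), -75)) = Mul(-2, Add(-53, d, p)) = Add(106, Mul(-2, d), Mul(-2, p)))
A = 264 (A = Mul(-8, Add(41, Mul(-1, 74))) = Mul(-8, Add(41, -74)) = Mul(-8, -33) = 264)
Function('T')(o) = Mul(Pow(2, Rational(1, 2)), Pow(o, Rational(1, 2))) (Function('T')(o) = Pow(Add(o, o), Rational(1, 2)) = Pow(Mul(2, o), Rational(1, 2)) = Mul(Pow(2, Rational(1, 2)), Pow(o, Rational(1, 2))))
Add(Function('T')(A), Mul(-1, Function('B')(195, -167))) = Add(Mul(Pow(2, Rational(1, 2)), Pow(264, Rational(1, 2))), Mul(-1, Add(106, Mul(-2, 195), Mul(-2, -167)))) = Add(Mul(Pow(2, Rational(1, 2)), Mul(2, Pow(66, Rational(1, 2)))), Mul(-1, Add(106, -390, 334))) = Add(Mul(4, Pow(33, Rational(1, 2))), Mul(-1, 50)) = Add(Mul(4, Pow(33, Rational(1, 2))), -50) = Add(-50, Mul(4, Pow(33, Rational(1, 2))))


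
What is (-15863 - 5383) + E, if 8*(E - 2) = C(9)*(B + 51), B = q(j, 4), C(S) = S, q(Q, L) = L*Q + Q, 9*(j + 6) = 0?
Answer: -169763/8 ≈ -21220.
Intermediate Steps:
j = -6 (j = -6 + (⅑)*0 = -6 + 0 = -6)
q(Q, L) = Q + L*Q
B = -30 (B = -6*(1 + 4) = -6*5 = -30)
E = 205/8 (E = 2 + (9*(-30 + 51))/8 = 2 + (9*21)/8 = 2 + (⅛)*189 = 2 + 189/8 = 205/8 ≈ 25.625)
(-15863 - 5383) + E = (-15863 - 5383) + 205/8 = -21246 + 205/8 = -169763/8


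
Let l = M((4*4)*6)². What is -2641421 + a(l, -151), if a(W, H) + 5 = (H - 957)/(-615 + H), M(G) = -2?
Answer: -1011665604/383 ≈ -2.6414e+6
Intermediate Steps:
l = 4 (l = (-2)² = 4)
a(W, H) = -5 + (-957 + H)/(-615 + H) (a(W, H) = -5 + (H - 957)/(-615 + H) = -5 + (-957 + H)/(-615 + H))
-2641421 + a(l, -151) = -2641421 + 2*(1059 - 2*(-151))/(-615 - 151) = -2641421 + 2*(1059 + 302)/(-766) = -2641421 + 2*(-1/766)*1361 = -2641421 - 1361/383 = -1011665604/383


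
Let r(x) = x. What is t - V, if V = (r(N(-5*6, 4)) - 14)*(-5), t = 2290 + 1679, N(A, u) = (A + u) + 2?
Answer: 3779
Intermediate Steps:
N(A, u) = 2 + A + u
t = 3969
V = 190 (V = ((2 - 5*6 + 4) - 14)*(-5) = ((2 - 30 + 4) - 14)*(-5) = (-24 - 14)*(-5) = -38*(-5) = 190)
t - V = 3969 - 1*190 = 3969 - 190 = 3779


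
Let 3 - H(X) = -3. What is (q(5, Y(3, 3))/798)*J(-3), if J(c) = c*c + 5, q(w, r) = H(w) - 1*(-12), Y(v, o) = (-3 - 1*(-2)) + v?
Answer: 6/19 ≈ 0.31579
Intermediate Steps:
Y(v, o) = -1 + v (Y(v, o) = (-3 + 2) + v = -1 + v)
H(X) = 6 (H(X) = 3 - 1*(-3) = 3 + 3 = 6)
q(w, r) = 18 (q(w, r) = 6 - 1*(-12) = 6 + 12 = 18)
J(c) = 5 + c**2 (J(c) = c**2 + 5 = 5 + c**2)
(q(5, Y(3, 3))/798)*J(-3) = (18/798)*(5 + (-3)**2) = (18*(1/798))*(5 + 9) = (3/133)*14 = 6/19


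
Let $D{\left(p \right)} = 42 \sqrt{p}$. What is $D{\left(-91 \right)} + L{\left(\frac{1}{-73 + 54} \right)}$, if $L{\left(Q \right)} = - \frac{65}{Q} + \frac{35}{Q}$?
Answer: $570 + 42 i \sqrt{91} \approx 570.0 + 400.65 i$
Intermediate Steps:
$L{\left(Q \right)} = - \frac{30}{Q}$
$D{\left(-91 \right)} + L{\left(\frac{1}{-73 + 54} \right)} = 42 \sqrt{-91} - \frac{30}{\frac{1}{-73 + 54}} = 42 i \sqrt{91} - \frac{30}{\frac{1}{-19}} = 42 i \sqrt{91} - \frac{30}{- \frac{1}{19}} = 42 i \sqrt{91} - -570 = 42 i \sqrt{91} + 570 = 570 + 42 i \sqrt{91}$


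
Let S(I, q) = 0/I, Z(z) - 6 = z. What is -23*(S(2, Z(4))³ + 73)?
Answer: -1679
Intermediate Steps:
Z(z) = 6 + z
S(I, q) = 0
-23*(S(2, Z(4))³ + 73) = -23*(0³ + 73) = -23*(0 + 73) = -23*73 = -1679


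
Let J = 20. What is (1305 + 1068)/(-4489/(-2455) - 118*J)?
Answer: -5825715/5789311 ≈ -1.0063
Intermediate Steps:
(1305 + 1068)/(-4489/(-2455) - 118*J) = (1305 + 1068)/(-4489/(-2455) - 118*20) = 2373/(-4489*(-1/2455) - 2360) = 2373/(4489/2455 - 2360) = 2373/(-5789311/2455) = 2373*(-2455/5789311) = -5825715/5789311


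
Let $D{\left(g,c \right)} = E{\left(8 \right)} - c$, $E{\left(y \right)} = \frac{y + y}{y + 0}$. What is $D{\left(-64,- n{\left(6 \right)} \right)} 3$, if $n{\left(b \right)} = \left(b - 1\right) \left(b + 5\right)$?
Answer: $171$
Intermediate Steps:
$E{\left(y \right)} = 2$ ($E{\left(y \right)} = \frac{2 y}{y} = 2$)
$n{\left(b \right)} = \left(-1 + b\right) \left(5 + b\right)$
$D{\left(g,c \right)} = 2 - c$
$D{\left(-64,- n{\left(6 \right)} \right)} 3 = \left(2 - - (-5 + 6^{2} + 4 \cdot 6)\right) 3 = \left(2 - - (-5 + 36 + 24)\right) 3 = \left(2 - \left(-1\right) 55\right) 3 = \left(2 - -55\right) 3 = \left(2 + 55\right) 3 = 57 \cdot 3 = 171$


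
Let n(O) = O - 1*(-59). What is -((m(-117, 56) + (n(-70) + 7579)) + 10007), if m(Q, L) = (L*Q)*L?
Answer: 349337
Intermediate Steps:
n(O) = 59 + O (n(O) = O + 59 = 59 + O)
m(Q, L) = Q*L²
-((m(-117, 56) + (n(-70) + 7579)) + 10007) = -((-117*56² + ((59 - 70) + 7579)) + 10007) = -((-117*3136 + (-11 + 7579)) + 10007) = -((-366912 + 7568) + 10007) = -(-359344 + 10007) = -1*(-349337) = 349337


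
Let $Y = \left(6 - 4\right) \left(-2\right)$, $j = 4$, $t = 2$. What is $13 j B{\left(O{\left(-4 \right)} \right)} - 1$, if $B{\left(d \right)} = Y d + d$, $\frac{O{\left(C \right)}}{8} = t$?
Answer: $-2497$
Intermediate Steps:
$O{\left(C \right)} = 16$ ($O{\left(C \right)} = 8 \cdot 2 = 16$)
$Y = -4$ ($Y = 2 \left(-2\right) = -4$)
$B{\left(d \right)} = - 3 d$ ($B{\left(d \right)} = - 4 d + d = - 3 d$)
$13 j B{\left(O{\left(-4 \right)} \right)} - 1 = 13 \cdot 4 \left(\left(-3\right) 16\right) - 1 = 52 \left(-48\right) - 1 = -2496 - 1 = -2497$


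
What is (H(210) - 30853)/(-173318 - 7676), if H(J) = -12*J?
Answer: 33373/180994 ≈ 0.18439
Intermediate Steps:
(H(210) - 30853)/(-173318 - 7676) = (-12*210 - 30853)/(-173318 - 7676) = (-2520 - 30853)/(-180994) = -33373*(-1/180994) = 33373/180994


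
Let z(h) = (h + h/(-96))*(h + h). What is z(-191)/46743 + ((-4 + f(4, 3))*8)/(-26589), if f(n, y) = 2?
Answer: 30728420993/19885594032 ≈ 1.5453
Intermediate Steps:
z(h) = 95*h²/48 (z(h) = (h + h*(-1/96))*(2*h) = (h - h/96)*(2*h) = (95*h/96)*(2*h) = 95*h²/48)
z(-191)/46743 + ((-4 + f(4, 3))*8)/(-26589) = ((95/48)*(-191)²)/46743 + ((-4 + 2)*8)/(-26589) = ((95/48)*36481)*(1/46743) - 2*8*(-1/26589) = (3465695/48)*(1/46743) - 16*(-1/26589) = 3465695/2243664 + 16/26589 = 30728420993/19885594032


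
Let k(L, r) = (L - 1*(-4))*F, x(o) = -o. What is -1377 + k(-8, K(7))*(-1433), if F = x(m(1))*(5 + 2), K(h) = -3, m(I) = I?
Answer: -41501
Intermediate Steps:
F = -7 (F = (-1*1)*(5 + 2) = -1*7 = -7)
k(L, r) = -28 - 7*L (k(L, r) = (L - 1*(-4))*(-7) = (L + 4)*(-7) = (4 + L)*(-7) = -28 - 7*L)
-1377 + k(-8, K(7))*(-1433) = -1377 + (-28 - 7*(-8))*(-1433) = -1377 + (-28 + 56)*(-1433) = -1377 + 28*(-1433) = -1377 - 40124 = -41501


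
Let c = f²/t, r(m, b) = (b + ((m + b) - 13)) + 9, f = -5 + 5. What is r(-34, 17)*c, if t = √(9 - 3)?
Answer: 0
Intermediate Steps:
f = 0
t = √6 ≈ 2.4495
r(m, b) = -4 + m + 2*b (r(m, b) = (b + ((b + m) - 13)) + 9 = (b + (-13 + b + m)) + 9 = (-13 + m + 2*b) + 9 = -4 + m + 2*b)
c = 0 (c = 0²/(√6) = 0*(√6/6) = 0)
r(-34, 17)*c = (-4 - 34 + 2*17)*0 = (-4 - 34 + 34)*0 = -4*0 = 0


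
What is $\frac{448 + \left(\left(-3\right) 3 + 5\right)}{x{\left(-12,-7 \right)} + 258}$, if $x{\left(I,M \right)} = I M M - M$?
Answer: $- \frac{444}{323} \approx -1.3746$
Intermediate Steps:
$x{\left(I,M \right)} = - M + I M^{2}$ ($x{\left(I,M \right)} = I M^{2} - M = - M + I M^{2}$)
$\frac{448 + \left(\left(-3\right) 3 + 5\right)}{x{\left(-12,-7 \right)} + 258} = \frac{448 + \left(\left(-3\right) 3 + 5\right)}{- 7 \left(-1 - -84\right) + 258} = \frac{448 + \left(-9 + 5\right)}{- 7 \left(-1 + 84\right) + 258} = \frac{448 - 4}{\left(-7\right) 83 + 258} = \frac{444}{-581 + 258} = \frac{444}{-323} = 444 \left(- \frac{1}{323}\right) = - \frac{444}{323}$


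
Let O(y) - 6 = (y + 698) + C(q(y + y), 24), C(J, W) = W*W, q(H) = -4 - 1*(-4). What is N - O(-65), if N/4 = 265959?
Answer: 1062621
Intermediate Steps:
q(H) = 0 (q(H) = -4 + 4 = 0)
N = 1063836 (N = 4*265959 = 1063836)
C(J, W) = W²
O(y) = 1280 + y (O(y) = 6 + ((y + 698) + 24²) = 6 + ((698 + y) + 576) = 6 + (1274 + y) = 1280 + y)
N - O(-65) = 1063836 - (1280 - 65) = 1063836 - 1*1215 = 1063836 - 1215 = 1062621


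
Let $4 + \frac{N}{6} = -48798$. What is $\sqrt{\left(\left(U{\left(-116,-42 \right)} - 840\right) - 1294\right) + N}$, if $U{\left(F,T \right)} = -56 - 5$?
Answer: $i \sqrt{295007} \approx 543.15 i$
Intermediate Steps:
$U{\left(F,T \right)} = -61$ ($U{\left(F,T \right)} = -56 - 5 = -61$)
$N = -292812$ ($N = -24 + 6 \left(-48798\right) = -24 - 292788 = -292812$)
$\sqrt{\left(\left(U{\left(-116,-42 \right)} - 840\right) - 1294\right) + N} = \sqrt{\left(\left(-61 - 840\right) - 1294\right) - 292812} = \sqrt{\left(-901 - 1294\right) - 292812} = \sqrt{-2195 - 292812} = \sqrt{-295007} = i \sqrt{295007}$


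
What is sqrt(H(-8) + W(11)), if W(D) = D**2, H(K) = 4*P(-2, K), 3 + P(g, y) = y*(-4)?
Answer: sqrt(237) ≈ 15.395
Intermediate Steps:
P(g, y) = -3 - 4*y (P(g, y) = -3 + y*(-4) = -3 - 4*y)
H(K) = -12 - 16*K (H(K) = 4*(-3 - 4*K) = -12 - 16*K)
sqrt(H(-8) + W(11)) = sqrt((-12 - 16*(-8)) + 11**2) = sqrt((-12 + 128) + 121) = sqrt(116 + 121) = sqrt(237)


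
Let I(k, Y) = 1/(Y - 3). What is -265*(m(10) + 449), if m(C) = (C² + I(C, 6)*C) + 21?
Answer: -455800/3 ≈ -1.5193e+5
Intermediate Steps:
I(k, Y) = 1/(-3 + Y)
m(C) = 21 + C² + C/3 (m(C) = (C² + C/(-3 + 6)) + 21 = (C² + C/3) + 21 = 21 + C² + C/3)
-265*(m(10) + 449) = -265*((21 + 10² + (⅓)*10) + 449) = -265*((21 + 100 + 10/3) + 449) = -265*(373/3 + 449) = -265*1720/3 = -455800/3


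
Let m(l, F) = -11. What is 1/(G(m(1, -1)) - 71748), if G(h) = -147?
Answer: -1/71895 ≈ -1.3909e-5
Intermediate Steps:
1/(G(m(1, -1)) - 71748) = 1/(-147 - 71748) = 1/(-71895) = -1/71895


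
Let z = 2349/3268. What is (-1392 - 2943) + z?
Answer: -14164431/3268 ≈ -4334.3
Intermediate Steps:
z = 2349/3268 (z = 2349*(1/3268) = 2349/3268 ≈ 0.71879)
(-1392 - 2943) + z = (-1392 - 2943) + 2349/3268 = -4335 + 2349/3268 = -14164431/3268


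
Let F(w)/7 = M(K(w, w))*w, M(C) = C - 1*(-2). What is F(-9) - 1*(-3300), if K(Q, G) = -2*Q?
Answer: 2040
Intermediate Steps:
M(C) = 2 + C (M(C) = C + 2 = 2 + C)
F(w) = 7*w*(2 - 2*w) (F(w) = 7*((2 - 2*w)*w) = 7*(w*(2 - 2*w)) = 7*w*(2 - 2*w))
F(-9) - 1*(-3300) = 14*(-9)*(1 - 1*(-9)) - 1*(-3300) = 14*(-9)*(1 + 9) + 3300 = 14*(-9)*10 + 3300 = -1260 + 3300 = 2040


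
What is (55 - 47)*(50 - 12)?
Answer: 304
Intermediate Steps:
(55 - 47)*(50 - 12) = 8*38 = 304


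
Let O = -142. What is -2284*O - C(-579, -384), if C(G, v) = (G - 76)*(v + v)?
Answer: -178712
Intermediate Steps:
C(G, v) = 2*v*(-76 + G) (C(G, v) = (-76 + G)*(2*v) = 2*v*(-76 + G))
-2284*O - C(-579, -384) = -2284*(-142) - 2*(-384)*(-76 - 579) = 324328 - 2*(-384)*(-655) = 324328 - 1*503040 = 324328 - 503040 = -178712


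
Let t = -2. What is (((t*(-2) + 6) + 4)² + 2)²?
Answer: 39204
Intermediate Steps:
(((t*(-2) + 6) + 4)² + 2)² = (((-2*(-2) + 6) + 4)² + 2)² = (((4 + 6) + 4)² + 2)² = ((10 + 4)² + 2)² = (14² + 2)² = (196 + 2)² = 198² = 39204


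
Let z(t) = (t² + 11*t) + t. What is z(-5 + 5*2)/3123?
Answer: 85/3123 ≈ 0.027217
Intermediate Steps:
z(t) = t² + 12*t
z(-5 + 5*2)/3123 = ((-5 + 5*2)*(12 + (-5 + 5*2)))/3123 = ((-5 + 10)*(12 + (-5 + 10)))*(1/3123) = (5*(12 + 5))*(1/3123) = (5*17)*(1/3123) = 85*(1/3123) = 85/3123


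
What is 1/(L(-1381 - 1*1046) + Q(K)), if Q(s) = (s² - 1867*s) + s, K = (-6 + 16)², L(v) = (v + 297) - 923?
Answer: -1/179653 ≈ -5.5663e-6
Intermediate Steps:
L(v) = -626 + v (L(v) = (297 + v) - 923 = -626 + v)
K = 100 (K = 10² = 100)
Q(s) = s² - 1866*s
1/(L(-1381 - 1*1046) + Q(K)) = 1/((-626 + (-1381 - 1*1046)) + 100*(-1866 + 100)) = 1/((-626 + (-1381 - 1046)) + 100*(-1766)) = 1/((-626 - 2427) - 176600) = 1/(-3053 - 176600) = 1/(-179653) = -1/179653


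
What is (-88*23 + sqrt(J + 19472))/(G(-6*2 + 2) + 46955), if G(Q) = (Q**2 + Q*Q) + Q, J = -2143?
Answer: -2024/47145 + sqrt(17329)/47145 ≈ -0.040139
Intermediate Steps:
G(Q) = Q + 2*Q**2 (G(Q) = (Q**2 + Q**2) + Q = 2*Q**2 + Q = Q + 2*Q**2)
(-88*23 + sqrt(J + 19472))/(G(-6*2 + 2) + 46955) = (-88*23 + sqrt(-2143 + 19472))/((-6*2 + 2)*(1 + 2*(-6*2 + 2)) + 46955) = (-2024 + sqrt(17329))/((-12 + 2)*(1 + 2*(-12 + 2)) + 46955) = (-2024 + sqrt(17329))/(-10*(1 + 2*(-10)) + 46955) = (-2024 + sqrt(17329))/(-10*(1 - 20) + 46955) = (-2024 + sqrt(17329))/(-10*(-19) + 46955) = (-2024 + sqrt(17329))/(190 + 46955) = (-2024 + sqrt(17329))/47145 = (-2024 + sqrt(17329))*(1/47145) = -2024/47145 + sqrt(17329)/47145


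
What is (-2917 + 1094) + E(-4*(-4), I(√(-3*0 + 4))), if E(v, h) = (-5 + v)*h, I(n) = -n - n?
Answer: -1867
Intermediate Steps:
I(n) = -2*n
E(v, h) = h*(-5 + v)
(-2917 + 1094) + E(-4*(-4), I(√(-3*0 + 4))) = (-2917 + 1094) + (-2*√(-3*0 + 4))*(-5 - 4*(-4)) = -1823 + (-2*√(0 + 4))*(-5 + 16) = -1823 - 2*√4*11 = -1823 - 2*2*11 = -1823 - 4*11 = -1823 - 44 = -1867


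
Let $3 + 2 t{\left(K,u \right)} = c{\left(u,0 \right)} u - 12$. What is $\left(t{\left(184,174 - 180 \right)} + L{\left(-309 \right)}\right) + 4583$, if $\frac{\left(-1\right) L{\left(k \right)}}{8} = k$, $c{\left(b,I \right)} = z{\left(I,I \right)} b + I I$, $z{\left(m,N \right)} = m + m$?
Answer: $\frac{14095}{2} \approx 7047.5$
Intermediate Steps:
$z{\left(m,N \right)} = 2 m$
$c{\left(b,I \right)} = I^{2} + 2 I b$ ($c{\left(b,I \right)} = 2 I b + I I = 2 I b + I^{2} = I^{2} + 2 I b$)
$t{\left(K,u \right)} = - \frac{15}{2}$ ($t{\left(K,u \right)} = - \frac{3}{2} + \frac{0 \left(0 + 2 u\right) u - 12}{2} = - \frac{3}{2} + \frac{0 \cdot 2 u u - 12}{2} = - \frac{3}{2} + \frac{0 u - 12}{2} = - \frac{3}{2} + \frac{0 - 12}{2} = - \frac{3}{2} + \frac{1}{2} \left(-12\right) = - \frac{3}{2} - 6 = - \frac{15}{2}$)
$L{\left(k \right)} = - 8 k$
$\left(t{\left(184,174 - 180 \right)} + L{\left(-309 \right)}\right) + 4583 = \left(- \frac{15}{2} - -2472\right) + 4583 = \left(- \frac{15}{2} + 2472\right) + 4583 = \frac{4929}{2} + 4583 = \frac{14095}{2}$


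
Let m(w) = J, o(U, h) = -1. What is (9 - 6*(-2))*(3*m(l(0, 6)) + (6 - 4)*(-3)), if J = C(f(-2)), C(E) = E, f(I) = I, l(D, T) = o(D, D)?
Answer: -252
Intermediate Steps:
l(D, T) = -1
J = -2
m(w) = -2
(9 - 6*(-2))*(3*m(l(0, 6)) + (6 - 4)*(-3)) = (9 - 6*(-2))*(3*(-2) + (6 - 4)*(-3)) = (9 + 12)*(-6 + 2*(-3)) = 21*(-6 - 6) = 21*(-12) = -252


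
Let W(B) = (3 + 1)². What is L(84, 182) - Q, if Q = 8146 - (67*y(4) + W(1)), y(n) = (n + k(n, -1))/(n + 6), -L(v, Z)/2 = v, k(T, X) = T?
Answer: -41222/5 ≈ -8244.4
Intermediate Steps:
L(v, Z) = -2*v
y(n) = 2*n/(6 + n) (y(n) = (n + n)/(n + 6) = (2*n)/(6 + n) = 2*n/(6 + n))
W(B) = 16 (W(B) = 4² = 16)
Q = 40382/5 (Q = 8146 - (67*(2*4/(6 + 4)) + 16) = 8146 - (67*(2*4/10) + 16) = 8146 - (67*(2*4*(⅒)) + 16) = 8146 - (67*(⅘) + 16) = 8146 - (268/5 + 16) = 8146 - 1*348/5 = 8146 - 348/5 = 40382/5 ≈ 8076.4)
L(84, 182) - Q = -2*84 - 1*40382/5 = -168 - 40382/5 = -41222/5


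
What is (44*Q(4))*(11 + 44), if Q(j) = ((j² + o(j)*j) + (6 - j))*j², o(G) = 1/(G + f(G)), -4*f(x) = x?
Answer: 2245760/3 ≈ 7.4859e+5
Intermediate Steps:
f(x) = -x/4
o(G) = 4/(3*G) (o(G) = 1/(G - G/4) = 1/(3*G/4) = 4/(3*G))
Q(j) = j²*(22/3 + j² - j) (Q(j) = ((j² + (4/(3*j))*j) + (6 - j))*j² = ((j² + 4/3) + (6 - j))*j² = ((4/3 + j²) + (6 - j))*j² = (22/3 + j² - j)*j² = j²*(22/3 + j² - j))
(44*Q(4))*(11 + 44) = (44*(4²*(22/3 + 4² - 1*4)))*(11 + 44) = (44*(16*(22/3 + 16 - 4)))*55 = (44*(16*(58/3)))*55 = (44*(928/3))*55 = (40832/3)*55 = 2245760/3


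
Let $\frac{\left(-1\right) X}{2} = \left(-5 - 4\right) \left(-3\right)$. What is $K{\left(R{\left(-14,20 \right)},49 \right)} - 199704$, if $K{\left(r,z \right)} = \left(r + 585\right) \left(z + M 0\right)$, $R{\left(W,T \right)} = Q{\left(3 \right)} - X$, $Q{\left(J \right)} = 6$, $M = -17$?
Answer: $-168099$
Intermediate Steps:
$X = -54$ ($X = - 2 \left(-5 - 4\right) \left(-3\right) = - 2 \left(\left(-9\right) \left(-3\right)\right) = \left(-2\right) 27 = -54$)
$R{\left(W,T \right)} = 60$ ($R{\left(W,T \right)} = 6 - -54 = 6 + 54 = 60$)
$K{\left(r,z \right)} = z \left(585 + r\right)$ ($K{\left(r,z \right)} = \left(r + 585\right) \left(z - 0\right) = \left(585 + r\right) \left(z + 0\right) = \left(585 + r\right) z = z \left(585 + r\right)$)
$K{\left(R{\left(-14,20 \right)},49 \right)} - 199704 = 49 \left(585 + 60\right) - 199704 = 49 \cdot 645 - 199704 = 31605 - 199704 = -168099$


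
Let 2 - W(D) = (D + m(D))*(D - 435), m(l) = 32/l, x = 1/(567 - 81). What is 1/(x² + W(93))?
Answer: 7322076/233762236447 ≈ 3.1323e-5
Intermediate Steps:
x = 1/486 ≈ 0.0020576
W(D) = 2 - (-435 + D)*(D + 32/D) (W(D) = 2 - (D + 32/D)*(D - 435) = 2 - (D + 32/D)*(-435 + D) = 2 - (-435 + D)*(D + 32/D))
1/(x² + W(93)) = 1/((1/486)² + (-30 - 1*93² + 435*93 + 13920/93)) = 1/(1/236196 + (-30 - 1*8649 + 40455 + 13920*(1/93))) = 1/(1/236196 + (-30 - 8649 + 40455 + 4640/31)) = 1/(1/236196 + 989696/31) = 1/(233762236447/7322076) = 7322076/233762236447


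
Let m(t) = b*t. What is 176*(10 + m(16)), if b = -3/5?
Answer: 352/5 ≈ 70.400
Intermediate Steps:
b = -3/5 (b = -3*1/5 = -3/5 ≈ -0.60000)
m(t) = -3*t/5
176*(10 + m(16)) = 176*(10 - 3/5*16) = 176*(10 - 48/5) = 176*(2/5) = 352/5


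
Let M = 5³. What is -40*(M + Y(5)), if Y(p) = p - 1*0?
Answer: -5200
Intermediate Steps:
Y(p) = p (Y(p) = p + 0 = p)
M = 125
-40*(M + Y(5)) = -40*(125 + 5) = -40*130 = -5200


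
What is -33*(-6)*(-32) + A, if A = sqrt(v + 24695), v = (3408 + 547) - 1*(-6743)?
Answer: -6336 + sqrt(35393) ≈ -6147.9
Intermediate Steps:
v = 10698 (v = 3955 + 6743 = 10698)
A = sqrt(35393) (A = sqrt(10698 + 24695) = sqrt(35393) ≈ 188.13)
-33*(-6)*(-32) + A = -33*(-6)*(-32) + sqrt(35393) = 198*(-32) + sqrt(35393) = -6336 + sqrt(35393)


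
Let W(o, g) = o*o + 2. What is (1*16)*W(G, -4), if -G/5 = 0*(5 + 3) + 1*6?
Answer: 14432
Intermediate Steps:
G = -30 (G = -5*(0*(5 + 3) + 1*6) = -5*(0*8 + 6) = -5*(0 + 6) = -5*6 = -30)
W(o, g) = 2 + o**2 (W(o, g) = o**2 + 2 = 2 + o**2)
(1*16)*W(G, -4) = (1*16)*(2 + (-30)**2) = 16*(2 + 900) = 16*902 = 14432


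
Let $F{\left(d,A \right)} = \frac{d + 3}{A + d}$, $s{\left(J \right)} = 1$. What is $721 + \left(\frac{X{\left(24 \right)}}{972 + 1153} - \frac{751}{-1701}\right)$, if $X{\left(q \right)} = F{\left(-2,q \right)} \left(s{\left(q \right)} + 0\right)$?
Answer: $\frac{57370292701}{79521750} \approx 721.44$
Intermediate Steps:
$F{\left(d,A \right)} = \frac{3 + d}{A + d}$
$X{\left(q \right)} = \frac{1}{-2 + q}$ ($X{\left(q \right)} = \frac{3 - 2}{q - 2} \left(1 + 0\right) = \frac{1}{-2 + q} 1 \cdot 1 = \frac{1}{-2 + q} 1 = \frac{1}{-2 + q}$)
$721 + \left(\frac{X{\left(24 \right)}}{972 + 1153} - \frac{751}{-1701}\right) = 721 + \left(\frac{1}{\left(-2 + 24\right) \left(972 + 1153\right)} - \frac{751}{-1701}\right) = 721 + \left(\frac{1}{22 \cdot 2125} - - \frac{751}{1701}\right) = 721 + \left(\frac{1}{22} \cdot \frac{1}{2125} + \frac{751}{1701}\right) = 721 + \left(\frac{1}{46750} + \frac{751}{1701}\right) = 721 + \frac{35110951}{79521750} = \frac{57370292701}{79521750}$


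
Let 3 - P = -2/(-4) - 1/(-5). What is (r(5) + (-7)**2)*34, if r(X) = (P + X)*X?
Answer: 2907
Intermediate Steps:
P = 23/10 (P = 3 - (-2/(-4) - 1/(-5)) = 3 - (-2*(-1/4) - 1*(-1/5)) = 3 - (1/2 + 1/5) = 3 - 1*7/10 = 3 - 7/10 = 23/10 ≈ 2.3000)
r(X) = X*(23/10 + X) (r(X) = (23/10 + X)*X = X*(23/10 + X))
(r(5) + (-7)**2)*34 = ((1/10)*5*(23 + 10*5) + (-7)**2)*34 = ((1/10)*5*(23 + 50) + 49)*34 = ((1/10)*5*73 + 49)*34 = (73/2 + 49)*34 = (171/2)*34 = 2907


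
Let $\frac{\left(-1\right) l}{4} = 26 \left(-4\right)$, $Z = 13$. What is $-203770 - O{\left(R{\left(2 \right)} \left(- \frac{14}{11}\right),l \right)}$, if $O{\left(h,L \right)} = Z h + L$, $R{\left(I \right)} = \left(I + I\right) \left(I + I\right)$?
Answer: $- \frac{2243134}{11} \approx -2.0392 \cdot 10^{5}$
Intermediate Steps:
$R{\left(I \right)} = 4 I^{2}$ ($R{\left(I \right)} = 2 I 2 I = 4 I^{2}$)
$l = 416$ ($l = - 4 \cdot 26 \left(-4\right) = \left(-4\right) \left(-104\right) = 416$)
$O{\left(h,L \right)} = L + 13 h$ ($O{\left(h,L \right)} = 13 h + L = L + 13 h$)
$-203770 - O{\left(R{\left(2 \right)} \left(- \frac{14}{11}\right),l \right)} = -203770 - \left(416 + 13 \cdot 4 \cdot 2^{2} \left(- \frac{14}{11}\right)\right) = -203770 - \left(416 + 13 \cdot 4 \cdot 4 \left(\left(-14\right) \frac{1}{11}\right)\right) = -203770 - \left(416 + 13 \cdot 16 \left(- \frac{14}{11}\right)\right) = -203770 - \left(416 + 13 \left(- \frac{224}{11}\right)\right) = -203770 - \left(416 - \frac{2912}{11}\right) = -203770 - \frac{1664}{11} = - \frac{2243134}{11}$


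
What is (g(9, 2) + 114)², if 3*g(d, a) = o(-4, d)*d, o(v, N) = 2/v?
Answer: 50625/4 ≈ 12656.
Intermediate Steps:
g(d, a) = -d/6 (g(d, a) = ((2/(-4))*d)/3 = ((2*(-¼))*d)/3 = (-d/2)/3 = -d/6)
(g(9, 2) + 114)² = (-⅙*9 + 114)² = (-3/2 + 114)² = (225/2)² = 50625/4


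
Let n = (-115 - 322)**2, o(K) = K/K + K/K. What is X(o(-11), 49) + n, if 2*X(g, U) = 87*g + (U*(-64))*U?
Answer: 114224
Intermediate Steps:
o(K) = 2 (o(K) = 1 + 1 = 2)
X(g, U) = -32*U**2 + 87*g/2 (X(g, U) = (87*g + (U*(-64))*U)/2 = (87*g + (-64*U)*U)/2 = (87*g - 64*U**2)/2 = (-64*U**2 + 87*g)/2 = -32*U**2 + 87*g/2)
n = 190969 (n = (-437)**2 = 190969)
X(o(-11), 49) + n = (-32*49**2 + (87/2)*2) + 190969 = (-32*2401 + 87) + 190969 = (-76832 + 87) + 190969 = -76745 + 190969 = 114224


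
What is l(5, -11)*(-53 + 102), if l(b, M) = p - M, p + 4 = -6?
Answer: 49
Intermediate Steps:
p = -10 (p = -4 - 6 = -10)
l(b, M) = -10 - M
l(5, -11)*(-53 + 102) = (-10 - 1*(-11))*(-53 + 102) = (-10 + 11)*49 = 1*49 = 49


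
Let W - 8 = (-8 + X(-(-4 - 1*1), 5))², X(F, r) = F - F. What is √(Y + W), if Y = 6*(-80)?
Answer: 2*I*√102 ≈ 20.199*I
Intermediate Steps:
X(F, r) = 0
W = 72 (W = 8 + (-8 + 0)² = 8 + (-8)² = 8 + 64 = 72)
Y = -480
√(Y + W) = √(-480 + 72) = √(-408) = 2*I*√102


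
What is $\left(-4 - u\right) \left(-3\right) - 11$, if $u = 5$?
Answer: $16$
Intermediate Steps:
$\left(-4 - u\right) \left(-3\right) - 11 = \left(-4 - 5\right) \left(-3\right) - 11 = \left(-9\right) \left(-3\right) - 11 = 27 - 11 = 16$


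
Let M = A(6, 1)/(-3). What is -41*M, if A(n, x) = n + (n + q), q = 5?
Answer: 697/3 ≈ 232.33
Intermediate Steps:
A(n, x) = 5 + 2*n (A(n, x) = n + (n + 5) = n + (5 + n) = 5 + 2*n)
M = -17/3 (M = (5 + 2*6)/(-3) = (5 + 12)*(-1/3) = 17*(-1/3) = -17/3 ≈ -5.6667)
-41*M = -41*(-17/3) = 697/3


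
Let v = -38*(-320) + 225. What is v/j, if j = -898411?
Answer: -12385/898411 ≈ -0.013785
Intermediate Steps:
v = 12385 (v = 12160 + 225 = 12385)
v/j = 12385/(-898411) = 12385*(-1/898411) = -12385/898411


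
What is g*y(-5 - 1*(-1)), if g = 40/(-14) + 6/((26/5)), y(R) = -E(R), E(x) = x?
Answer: -620/91 ≈ -6.8132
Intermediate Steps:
y(R) = -R
g = -155/91 (g = 40*(-1/14) + 6/((26*(⅕))) = -20/7 + 6/(26/5) = -20/7 + 6*(5/26) = -20/7 + 15/13 = -155/91 ≈ -1.7033)
g*y(-5 - 1*(-1)) = -(-155)*(-5 - 1*(-1))/91 = -(-155)*(-5 + 1)/91 = -(-155)*(-4)/91 = -155/91*4 = -620/91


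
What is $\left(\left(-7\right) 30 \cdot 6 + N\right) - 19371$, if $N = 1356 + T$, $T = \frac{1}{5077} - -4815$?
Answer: $- \frac{73413419}{5077} \approx -14460.0$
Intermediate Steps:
$T = \frac{24445756}{5077}$ ($T = \frac{1}{5077} + 4815 = \frac{24445756}{5077} \approx 4815.0$)
$N = \frac{31330168}{5077}$ ($N = 1356 + \frac{24445756}{5077} = \frac{31330168}{5077} \approx 6171.0$)
$\left(\left(-7\right) 30 \cdot 6 + N\right) - 19371 = \left(\left(-7\right) 30 \cdot 6 + \frac{31330168}{5077}\right) - 19371 = \left(\left(-210\right) 6 + \frac{31330168}{5077}\right) - 19371 = \left(-1260 + \frac{31330168}{5077}\right) - 19371 = \frac{24933148}{5077} - 19371 = - \frac{73413419}{5077}$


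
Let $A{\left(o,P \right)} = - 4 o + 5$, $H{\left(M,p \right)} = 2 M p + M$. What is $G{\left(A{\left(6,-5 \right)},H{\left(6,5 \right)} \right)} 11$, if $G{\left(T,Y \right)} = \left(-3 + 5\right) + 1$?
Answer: $33$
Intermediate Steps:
$H{\left(M,p \right)} = M + 2 M p$ ($H{\left(M,p \right)} = 2 M p + M = M + 2 M p$)
$A{\left(o,P \right)} = 5 - 4 o$
$G{\left(T,Y \right)} = 3$ ($G{\left(T,Y \right)} = 2 + 1 = 3$)
$G{\left(A{\left(6,-5 \right)},H{\left(6,5 \right)} \right)} 11 = 3 \cdot 11 = 33$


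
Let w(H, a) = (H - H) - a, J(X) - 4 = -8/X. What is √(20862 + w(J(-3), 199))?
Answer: √20663 ≈ 143.75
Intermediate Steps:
J(X) = 4 - 8/X
w(H, a) = -a (w(H, a) = 0 - a = -a)
√(20862 + w(J(-3), 199)) = √(20862 - 1*199) = √(20862 - 199) = √20663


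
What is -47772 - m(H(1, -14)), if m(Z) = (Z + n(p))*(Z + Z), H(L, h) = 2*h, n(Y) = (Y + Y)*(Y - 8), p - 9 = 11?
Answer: -22460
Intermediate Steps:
p = 20 (p = 9 + 11 = 20)
n(Y) = 2*Y*(-8 + Y) (n(Y) = (2*Y)*(-8 + Y) = 2*Y*(-8 + Y))
m(Z) = 2*Z*(480 + Z) (m(Z) = (Z + 2*20*(-8 + 20))*(Z + Z) = (Z + 2*20*12)*(2*Z) = (Z + 480)*(2*Z) = (480 + Z)*(2*Z) = 2*Z*(480 + Z))
-47772 - m(H(1, -14)) = -47772 - 2*2*(-14)*(480 + 2*(-14)) = -47772 - 2*(-28)*(480 - 28) = -47772 - 2*(-28)*452 = -47772 - 1*(-25312) = -47772 + 25312 = -22460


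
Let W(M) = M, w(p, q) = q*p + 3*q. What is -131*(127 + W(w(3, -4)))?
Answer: -13493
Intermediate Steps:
w(p, q) = 3*q + p*q (w(p, q) = p*q + 3*q = 3*q + p*q)
-131*(127 + W(w(3, -4))) = -131*(127 - 4*(3 + 3)) = -131*(127 - 4*6) = -131*(127 - 24) = -131*103 = -13493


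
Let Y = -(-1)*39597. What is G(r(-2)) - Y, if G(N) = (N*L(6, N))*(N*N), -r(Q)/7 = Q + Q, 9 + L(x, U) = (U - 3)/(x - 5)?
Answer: 311635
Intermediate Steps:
L(x, U) = -9 + (-3 + U)/(-5 + x) (L(x, U) = -9 + (U - 3)/(x - 5) = -9 + (-3 + U)/(-5 + x))
r(Q) = -14*Q (r(Q) = -7*(Q + Q) = -14*Q)
G(N) = N³*(-12 + N) (G(N) = (N*((42 + N - 9*6)/(-5 + 6)))*(N*N) = (N*((42 + N - 54)/1))*N² = (N*(1*(-12 + N)))*N² = (N*(-12 + N))*N² = N³*(-12 + N))
Y = 39597 (Y = -1*(-39597) = 39597)
G(r(-2)) - Y = (-14*(-2))³*(-12 - 14*(-2)) - 1*39597 = 28³*(-12 + 28) - 39597 = 21952*16 - 39597 = 351232 - 39597 = 311635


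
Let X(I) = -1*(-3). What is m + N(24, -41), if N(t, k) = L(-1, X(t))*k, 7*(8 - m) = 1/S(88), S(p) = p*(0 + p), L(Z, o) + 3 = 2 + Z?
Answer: 4878719/54208 ≈ 90.000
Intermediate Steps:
X(I) = 3
L(Z, o) = -1 + Z (L(Z, o) = -3 + (2 + Z) = -1 + Z)
S(p) = p² (S(p) = p*p = p²)
m = 433663/54208 (m = 8 - 1/(7*(88²)) = 8 - ⅐/7744 = 8 - ⅐*1/7744 = 8 - 1/54208 = 433663/54208 ≈ 8.0000)
N(t, k) = -2*k (N(t, k) = (-1 - 1)*k = -2*k)
m + N(24, -41) = 433663/54208 - 2*(-41) = 433663/54208 + 82 = 4878719/54208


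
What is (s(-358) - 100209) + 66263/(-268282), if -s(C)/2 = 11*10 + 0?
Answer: -26943359241/268282 ≈ -1.0043e+5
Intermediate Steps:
s(C) = -220 (s(C) = -2*(11*10 + 0) = -2*(110 + 0) = -2*110 = -220)
(s(-358) - 100209) + 66263/(-268282) = (-220 - 100209) + 66263/(-268282) = -100429 + 66263*(-1/268282) = -100429 - 66263/268282 = -26943359241/268282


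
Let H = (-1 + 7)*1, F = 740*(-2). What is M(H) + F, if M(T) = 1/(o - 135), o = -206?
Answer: -504681/341 ≈ -1480.0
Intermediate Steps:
F = -1480
H = 6 (H = 6*1 = 6)
M(T) = -1/341 (M(T) = 1/(-206 - 135) = 1/(-341) = -1/341)
M(H) + F = -1/341 - 1480 = -504681/341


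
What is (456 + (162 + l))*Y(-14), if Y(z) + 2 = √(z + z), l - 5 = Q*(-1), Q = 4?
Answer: -1238 + 1238*I*√7 ≈ -1238.0 + 3275.4*I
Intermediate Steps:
l = 1 (l = 5 + 4*(-1) = 5 - 4 = 1)
Y(z) = -2 + √2*√z (Y(z) = -2 + √(z + z) = -2 + √(2*z) = -2 + √2*√z)
(456 + (162 + l))*Y(-14) = (456 + (162 + 1))*(-2 + √2*√(-14)) = (456 + 163)*(-2 + √2*(I*√14)) = 619*(-2 + 2*I*√7) = -1238 + 1238*I*√7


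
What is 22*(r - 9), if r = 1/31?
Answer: -6116/31 ≈ -197.29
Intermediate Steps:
r = 1/31 ≈ 0.032258
22*(r - 9) = 22*(1/31 - 9) = 22*(-278/31) = -6116/31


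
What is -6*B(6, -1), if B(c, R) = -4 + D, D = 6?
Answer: -12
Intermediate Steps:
B(c, R) = 2 (B(c, R) = -4 + 6 = 2)
-6*B(6, -1) = -6*2 = -12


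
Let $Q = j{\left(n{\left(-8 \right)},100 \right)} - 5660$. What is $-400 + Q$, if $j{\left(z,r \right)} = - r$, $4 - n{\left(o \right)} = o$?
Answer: $-6160$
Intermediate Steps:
$n{\left(o \right)} = 4 - o$
$Q = -5760$ ($Q = \left(-1\right) 100 - 5660 = -100 - 5660 = -5760$)
$-400 + Q = -400 - 5760 = -6160$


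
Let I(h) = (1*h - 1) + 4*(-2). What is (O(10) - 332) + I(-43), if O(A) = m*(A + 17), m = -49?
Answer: -1707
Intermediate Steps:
O(A) = -833 - 49*A (O(A) = -49*(A + 17) = -49*(17 + A) = -833 - 49*A)
I(h) = -9 + h (I(h) = (h - 1) - 8 = (-1 + h) - 8 = -9 + h)
(O(10) - 332) + I(-43) = ((-833 - 49*10) - 332) + (-9 - 43) = ((-833 - 490) - 332) - 52 = (-1323 - 332) - 52 = -1655 - 52 = -1707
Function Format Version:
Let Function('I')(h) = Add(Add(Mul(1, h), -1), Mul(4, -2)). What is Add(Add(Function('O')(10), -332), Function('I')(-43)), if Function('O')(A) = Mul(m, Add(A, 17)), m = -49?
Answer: -1707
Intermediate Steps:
Function('O')(A) = Add(-833, Mul(-49, A)) (Function('O')(A) = Mul(-49, Add(A, 17)) = Mul(-49, Add(17, A)) = Add(-833, Mul(-49, A)))
Function('I')(h) = Add(-9, h) (Function('I')(h) = Add(Add(h, -1), -8) = Add(Add(-1, h), -8) = Add(-9, h))
Add(Add(Function('O')(10), -332), Function('I')(-43)) = Add(Add(Add(-833, Mul(-49, 10)), -332), Add(-9, -43)) = Add(Add(Add(-833, -490), -332), -52) = Add(Add(-1323, -332), -52) = Add(-1655, -52) = -1707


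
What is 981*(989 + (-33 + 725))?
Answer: 1649061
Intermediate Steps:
981*(989 + (-33 + 725)) = 981*(989 + 692) = 981*1681 = 1649061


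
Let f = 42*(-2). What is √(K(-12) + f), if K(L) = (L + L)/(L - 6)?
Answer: 2*I*√186/3 ≈ 9.0921*I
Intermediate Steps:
K(L) = 2*L/(-6 + L) (K(L) = (2*L)/(-6 + L) = 2*L/(-6 + L))
f = -84
√(K(-12) + f) = √(2*(-12)/(-6 - 12) - 84) = √(2*(-12)/(-18) - 84) = √(2*(-12)*(-1/18) - 84) = √(4/3 - 84) = √(-248/3) = 2*I*√186/3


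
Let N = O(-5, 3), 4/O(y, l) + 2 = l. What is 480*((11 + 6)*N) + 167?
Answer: 32807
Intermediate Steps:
O(y, l) = 4/(-2 + l)
N = 4 (N = 4/(-2 + 3) = 4/1 = 4*1 = 4)
480*((11 + 6)*N) + 167 = 480*((11 + 6)*4) + 167 = 480*(17*4) + 167 = 480*68 + 167 = 32640 + 167 = 32807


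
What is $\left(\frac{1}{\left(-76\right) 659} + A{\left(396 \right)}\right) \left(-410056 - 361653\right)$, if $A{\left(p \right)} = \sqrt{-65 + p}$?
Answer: $\frac{771709}{50084} - 771709 \sqrt{331} \approx -1.404 \cdot 10^{7}$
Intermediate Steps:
$\left(\frac{1}{\left(-76\right) 659} + A{\left(396 \right)}\right) \left(-410056 - 361653\right) = \left(\frac{1}{\left(-76\right) 659} + \sqrt{-65 + 396}\right) \left(-410056 - 361653\right) = \left(\frac{1}{-50084} + \sqrt{331}\right) \left(-771709\right) = \left(- \frac{1}{50084} + \sqrt{331}\right) \left(-771709\right) = \frac{771709}{50084} - 771709 \sqrt{331}$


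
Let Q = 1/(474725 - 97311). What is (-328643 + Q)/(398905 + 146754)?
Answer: -124034469201/205939345826 ≈ -0.60229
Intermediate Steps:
Q = 1/377414 ≈ 2.6496e-6
(-328643 + Q)/(398905 + 146754) = (-328643 + 1/377414)/(398905 + 146754) = -124034469201/377414/545659 = -124034469201/377414*1/545659 = -124034469201/205939345826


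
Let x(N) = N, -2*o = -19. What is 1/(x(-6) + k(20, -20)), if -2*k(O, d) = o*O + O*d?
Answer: 1/99 ≈ 0.010101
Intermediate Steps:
o = 19/2 (o = -½*(-19) = 19/2 ≈ 9.5000)
k(O, d) = -19*O/4 - O*d/2 (k(O, d) = -(19*O/2 + O*d)/2 = -19*O/4 - O*d/2)
1/(x(-6) + k(20, -20)) = 1/(-6 - ¼*20*(19 + 2*(-20))) = 1/(-6 - ¼*20*(19 - 40)) = 1/(-6 - ¼*20*(-21)) = 1/(-6 + 105) = 1/99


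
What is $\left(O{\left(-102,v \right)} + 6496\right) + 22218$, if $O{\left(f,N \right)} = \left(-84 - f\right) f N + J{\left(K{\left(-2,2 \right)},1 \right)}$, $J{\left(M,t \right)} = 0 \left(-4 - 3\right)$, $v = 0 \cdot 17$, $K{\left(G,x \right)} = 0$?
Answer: $28714$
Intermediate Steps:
$v = 0$
$J{\left(M,t \right)} = 0$ ($J{\left(M,t \right)} = 0 \left(-7\right) = 0$)
$O{\left(f,N \right)} = N f \left(-84 - f\right)$ ($O{\left(f,N \right)} = \left(-84 - f\right) f N + 0 = f \left(-84 - f\right) N + 0 = N f \left(-84 - f\right) + 0 = N f \left(-84 - f\right)$)
$\left(O{\left(-102,v \right)} + 6496\right) + 22218 = \left(0 \left(-102\right) \left(-84 - -102\right) + 6496\right) + 22218 = \left(0 \left(-102\right) \left(-84 + 102\right) + 6496\right) + 22218 = \left(0 \left(-102\right) 18 + 6496\right) + 22218 = \left(0 + 6496\right) + 22218 = 6496 + 22218 = 28714$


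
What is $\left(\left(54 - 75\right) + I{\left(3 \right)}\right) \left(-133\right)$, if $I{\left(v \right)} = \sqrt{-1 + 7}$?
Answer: $2793 - 133 \sqrt{6} \approx 2467.2$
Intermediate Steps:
$I{\left(v \right)} = \sqrt{6}$
$\left(\left(54 - 75\right) + I{\left(3 \right)}\right) \left(-133\right) = \left(\left(54 - 75\right) + \sqrt{6}\right) \left(-133\right) = \left(-21 + \sqrt{6}\right) \left(-133\right) = 2793 - 133 \sqrt{6}$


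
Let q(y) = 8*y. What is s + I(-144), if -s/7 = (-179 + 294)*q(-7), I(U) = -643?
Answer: 44437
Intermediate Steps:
s = 45080 (s = -7*(-179 + 294)*8*(-7) = -805*(-56) = -7*(-6440) = 45080)
s + I(-144) = 45080 - 643 = 44437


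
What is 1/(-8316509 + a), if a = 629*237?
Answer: -1/8167436 ≈ -1.2244e-7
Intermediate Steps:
a = 149073
1/(-8316509 + a) = 1/(-8316509 + 149073) = 1/(-8167436) = -1/8167436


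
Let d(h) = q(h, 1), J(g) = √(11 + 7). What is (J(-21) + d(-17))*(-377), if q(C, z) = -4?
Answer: 1508 - 1131*√2 ≈ -91.476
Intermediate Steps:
J(g) = 3*√2 (J(g) = √18 = 3*√2)
d(h) = -4
(J(-21) + d(-17))*(-377) = (3*√2 - 4)*(-377) = (-4 + 3*√2)*(-377) = 1508 - 1131*√2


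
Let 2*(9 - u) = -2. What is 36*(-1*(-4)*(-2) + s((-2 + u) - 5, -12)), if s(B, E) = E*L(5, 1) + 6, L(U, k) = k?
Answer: -504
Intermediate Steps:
u = 10 (u = 9 - ½*(-2) = 9 + 1 = 10)
s(B, E) = 6 + E (s(B, E) = E*1 + 6 = E + 6 = 6 + E)
36*(-1*(-4)*(-2) + s((-2 + u) - 5, -12)) = 36*(-1*(-4)*(-2) + (6 - 12)) = 36*(4*(-2) - 6) = 36*(-8 - 6) = 36*(-14) = -504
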